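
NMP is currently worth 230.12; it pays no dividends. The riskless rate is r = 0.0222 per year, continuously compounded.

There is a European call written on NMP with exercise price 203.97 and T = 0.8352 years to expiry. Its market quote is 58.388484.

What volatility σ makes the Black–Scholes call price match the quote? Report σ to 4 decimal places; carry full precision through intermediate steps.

At σ = 0.5384 the Black–Scholes value reproduces the quote:
σ√T = 0.5384·√0.8352 = 0.492040
d₁ = (ln(S/K) + (r+σ²/2)T) / (σ√T) = (ln(230.12/203.97) + (0.0222+0.5384²/2)·0.8352) / 0.492040 = (0.120628 + 0.139593) / 0.492040 = 0.528862
d₂ = d₁ − σ√T = 0.528862 − 0.492040 = 0.036822
e^{−rT} = 0.981629
N(d₁) = 0.701549,  N(d₂) = 0.514686
V = S·N(d₁) − K·e^{−rT}·N(d₂) = 161.440526 − 103.052042 = 58.388484 (the observed quote) — the price is monotone increasing in volatility, hence this σ is the only solution

sigma = 0.5384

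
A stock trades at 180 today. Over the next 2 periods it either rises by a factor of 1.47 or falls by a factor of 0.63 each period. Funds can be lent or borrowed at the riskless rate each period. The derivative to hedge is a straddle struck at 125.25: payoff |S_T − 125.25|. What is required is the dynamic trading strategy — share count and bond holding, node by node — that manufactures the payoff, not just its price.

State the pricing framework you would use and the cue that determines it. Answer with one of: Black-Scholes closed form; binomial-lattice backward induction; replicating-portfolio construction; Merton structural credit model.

Key observation: what is demanded is not a single number but the (Δ, B) position at each node of the 1.47/0.63 tree starting at 180; constructing those positions is the replicating-portfolio method.

framework: replicating-portfolio construction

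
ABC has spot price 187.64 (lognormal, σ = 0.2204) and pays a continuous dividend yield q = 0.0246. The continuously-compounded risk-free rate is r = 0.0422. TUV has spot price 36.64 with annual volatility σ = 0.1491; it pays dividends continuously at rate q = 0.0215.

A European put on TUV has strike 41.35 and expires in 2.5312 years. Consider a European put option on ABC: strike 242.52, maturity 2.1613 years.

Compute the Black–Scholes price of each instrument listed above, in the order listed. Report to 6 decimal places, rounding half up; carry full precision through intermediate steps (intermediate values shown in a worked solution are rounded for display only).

[TUV put K=41.35]
σ√T = 0.1491·√2.5312 = 0.237214
d₁ = (ln(S/K) + (r−q+σ²/2)T) / (σ√T) = (ln(36.64/41.35) + (0.0422−0.0215+0.1491²/2)·2.5312) / 0.237214 = (-0.120932 + 0.080531) / 0.237214 = -0.170313
d₂ = d₁ − σ√T = -0.170313 − 0.237214 = -0.407528
e^{−rT} = 0.898690
e^{−qT} = 0.947034
N(−d₁) = 0.567618,  N(−d₂) = 0.658190
price = K·e^{−rT}·N(−d₂) − S·e^{−qT}·N(−d₁) = 24.458889 − 19.695955 = 4.762934
[ABC put K=242.52]
σ√T = 0.2204·√2.1613 = 0.324018
d₁ = (ln(S/K) + (r−q+σ²/2)T) / (σ√T) = (ln(187.64/242.52) + (0.0422−0.0246+0.2204²/2)·2.1613) / 0.324018 = (-0.256559 + 0.090533) / 0.324018 = -0.512398
d₂ = d₁ − σ√T = -0.512398 − 0.324018 = -0.836416
e^{−rT} = 0.912829
e^{−qT} = 0.948221
N(−d₁) = 0.695814,  N(−d₂) = 0.798540
price = K·e^{−rT}·N(−d₂) − S·e^{−qT}·N(−d₁) = 176.780103 − 123.802075 = 52.978028

price(TUV put K=41.35) = 4.762934
price(ABC put K=242.52) = 52.978028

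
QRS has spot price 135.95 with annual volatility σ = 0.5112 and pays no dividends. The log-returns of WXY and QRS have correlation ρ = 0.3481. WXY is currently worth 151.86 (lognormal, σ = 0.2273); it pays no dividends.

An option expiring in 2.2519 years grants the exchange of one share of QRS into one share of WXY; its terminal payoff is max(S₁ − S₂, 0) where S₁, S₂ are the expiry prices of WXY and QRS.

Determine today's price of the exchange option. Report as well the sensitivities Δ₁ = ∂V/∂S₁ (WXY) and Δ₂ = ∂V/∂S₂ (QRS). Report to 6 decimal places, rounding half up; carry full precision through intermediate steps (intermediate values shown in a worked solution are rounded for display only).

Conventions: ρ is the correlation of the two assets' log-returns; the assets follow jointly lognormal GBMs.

exchange price = 49.027038
Δ1 = 0.696569
Δ2 = -0.417462

σ_eff = √(σ₁² + σ₂² − 2ρσ₁σ₂) = √(0.2273² + 0.5112² − 2·0.3481·0.2273·0.5112) = 0.481763
d₁ = (ln(S₁/S₂) + (q₂ − q₁ + σ_eff²/2)T) / (σ_eff√T) = (ln(151.86/135.95) + (0.0 − 0.0 + 0.116048)·2.2519) / 0.722949 = 0.514558
d₂ = d₁ − σ_eff√T = 0.514558 − 0.722949 = -0.208391
N(d₁) = 0.696569,  N(d₂) = 0.417462
V = S₁·e^{−q₁T}·N(d₁) − S₂·e^{−q₂T}·N(d₂) = 105.780997 − 56.753960 = 49.027038
Key observation: pricing in QRS-units makes this a unit-strike call on the ratio S₁/S₂ — the risk-free rate cancels and cannot affect the value.
Δ₁ = e^{−q₁T}·N(d₁) = 0.696569;  Δ₂ = −e^{−q₂T}·N(d₂) = -0.417462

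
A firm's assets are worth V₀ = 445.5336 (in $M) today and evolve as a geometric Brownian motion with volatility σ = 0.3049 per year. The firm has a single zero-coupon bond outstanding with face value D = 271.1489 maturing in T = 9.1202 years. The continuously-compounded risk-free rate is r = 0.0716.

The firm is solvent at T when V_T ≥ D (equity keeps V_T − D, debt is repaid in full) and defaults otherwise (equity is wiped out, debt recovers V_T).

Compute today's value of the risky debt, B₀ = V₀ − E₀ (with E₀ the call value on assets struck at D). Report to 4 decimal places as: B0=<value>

Equity is a call on the firm's assets struck at D = 271.1489:
d₁ = [ln(V₀/D) + (r + σ²/2)T] / (σ√T)
   = [ln(445.5336/271.1489) + (0.0716 + 0.5·0.3049²)·9.1202] / (0.3049·√9.1202)
   = [0.496605 + 1.076932] / 0.920788 = 1.708902
d₂ = d₁ − σ√T = 1.708902 − 0.920788 = 0.788114
N(d₁) = 0.956265,  N(d₂) = 0.784685,  e^(−rT) = 0.520479
E₀ = V₀·N(d₁) − D·e^(−rT)·N(d₂)
   = 445.5336·0.956265 − 271.1489·0.520479·0.784685 = 315.307968
B₀ = V₀ − E₀ = 445.5336 − 315.307968 = 130.225632

B0=130.2256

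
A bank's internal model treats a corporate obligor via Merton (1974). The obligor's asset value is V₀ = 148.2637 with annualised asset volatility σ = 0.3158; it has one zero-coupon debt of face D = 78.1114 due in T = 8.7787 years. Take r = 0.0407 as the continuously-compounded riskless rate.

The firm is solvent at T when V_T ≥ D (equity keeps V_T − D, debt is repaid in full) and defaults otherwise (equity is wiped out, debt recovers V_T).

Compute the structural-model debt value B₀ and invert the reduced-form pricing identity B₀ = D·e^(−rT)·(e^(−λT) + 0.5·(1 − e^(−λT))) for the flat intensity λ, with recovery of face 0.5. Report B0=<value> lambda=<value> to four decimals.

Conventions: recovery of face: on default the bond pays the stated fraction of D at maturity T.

Apply the equity-as-call identities (strike 78.1114, horizon 8.7787 years):
d₁ = [ln(V₀/D) + (r + σ²/2)T] / (σ√T)
   = [ln(148.2637/78.1114) + (0.0407 + 0.5·0.3158²)·8.7787] / (0.3158·√8.7787)
   = [0.640856 + 0.795041] / 0.935680 = 1.534604
d₂ = d₁ − σ√T = 1.534604 − 0.935680 = 0.598924
N(d₁) = 0.937559,  N(d₂) = 0.725388,  e^(−rT) = 0.699567
E₀ = V₀·N(d₁) − D·e^(−rT)·N(d₂)
   = 148.2637·0.937559 − 78.1114·0.699567·0.725388 = 99.367774
B₀ = V₀ − E₀ = 148.2637 − 99.367774 = 48.895926
e^(−λT) = (B₀·e^(rT)/D − 0.5)/(1 − 0.5) = (48.8959·1.429455/78.1114 − 0.5)/0.5 = 0.78961016
λ = −ln(0.78961016)/8.7787 = 0.026908

B0=48.8959 lambda=0.0269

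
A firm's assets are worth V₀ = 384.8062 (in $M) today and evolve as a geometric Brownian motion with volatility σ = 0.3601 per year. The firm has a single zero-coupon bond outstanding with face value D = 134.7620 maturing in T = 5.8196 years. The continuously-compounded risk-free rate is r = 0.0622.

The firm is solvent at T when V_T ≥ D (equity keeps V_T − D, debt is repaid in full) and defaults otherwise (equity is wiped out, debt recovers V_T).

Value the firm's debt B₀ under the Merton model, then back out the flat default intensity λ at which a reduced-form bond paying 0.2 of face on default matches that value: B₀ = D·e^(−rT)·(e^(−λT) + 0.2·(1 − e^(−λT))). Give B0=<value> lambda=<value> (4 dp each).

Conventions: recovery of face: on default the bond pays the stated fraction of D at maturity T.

Apply the equity-as-call identities (strike 134.7620, horizon 5.8196 years):
d₁ = [ln(V₀/D) + (r + σ²/2)T] / (σ√T)
   = [ln(384.8062/134.7620) + (0.0622 + 0.5·0.3601²)·5.8196] / (0.3601·√5.8196)
   = [1.049230 + 0.739299] / 0.868700 = 2.058857
d₂ = d₁ − σ√T = 2.058857 − 0.868700 = 1.190157
N(d₁) = 0.980246,  N(d₂) = 0.883008,  e^(−rT) = 0.696297
E₀ = V₀·N(d₁) − D·e^(−rT)·N(d₂)
   = 384.8062·0.980246 − 134.7620·0.696297·0.883008 = 294.348284
B₀ = V₀ − E₀ = 384.8062 − 294.348284 = 90.457916
e^(−λT) = (B₀·e^(rT)/D − 0.2)/(1 − 0.2) = (90.4579·1.436169/134.7620 − 0.2)/0.8 = 0.95502096
λ = −ln(0.95502096)/5.8196 = 0.007908

B0=90.4579 lambda=0.0079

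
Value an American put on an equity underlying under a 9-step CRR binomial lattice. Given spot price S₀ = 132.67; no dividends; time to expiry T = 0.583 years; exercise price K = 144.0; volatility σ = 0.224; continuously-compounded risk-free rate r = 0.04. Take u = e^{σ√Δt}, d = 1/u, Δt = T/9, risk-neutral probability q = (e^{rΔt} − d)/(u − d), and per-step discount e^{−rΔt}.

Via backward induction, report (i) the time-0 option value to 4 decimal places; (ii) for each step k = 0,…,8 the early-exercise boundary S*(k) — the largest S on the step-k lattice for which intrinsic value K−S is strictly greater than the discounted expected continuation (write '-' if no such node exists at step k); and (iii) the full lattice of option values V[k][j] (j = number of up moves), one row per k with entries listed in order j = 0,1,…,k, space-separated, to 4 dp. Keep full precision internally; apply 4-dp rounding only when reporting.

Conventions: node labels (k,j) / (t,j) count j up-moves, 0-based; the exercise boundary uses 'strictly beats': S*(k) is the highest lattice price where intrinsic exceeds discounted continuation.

Δt=0.06478  u=1.05867  d=0.94458  q=0.50849  discount=0.99741
step 9 (expiry): payoffs max(K−S,0) = 64.5790 54.9867 44.2359 32.1867 18.6821 3.5465 0.0000 0.0000 0.0000 0.0000
step 8: (k=8,j=0): S=84.0805, K−S=59.9195, hold=59.5469 ⇒ V=59.9195 exercise | (k=8,j=1): S=94.2355, K−S=49.7645, hold=49.3919 ⇒ V=49.7645 exercise | (k=8,j=2): S=105.6170, K−S=38.3830, hold=38.0103 ⇒ V=38.3830 exercise | (k=8,j=3): S=118.3732, K−S=25.6268, hold=25.2542 ⇒ V=25.6268 exercise | (k=8,j=4): S=132.6700, K−S=11.3300, hold=10.9574 ⇒ V=11.3300 exercise | (k=8,j=5): S=148.6935, K−S=0.0000, hold=1.7386 ⇒ V=1.7386 continue | (k=8,j=6): S=166.6524, K−S=0.0000, hold=0.0000 ⇒ V=0.0000 continue | (k=8,j=7): S=186.7802, K−S=0.0000, hold=0.0000 ⇒ V=0.0000 continue | (k=8,j=8): S=209.3391, K−S=0.0000, hold=0.0000 ⇒ V=0.0000 continue  boundary S*=132.6700
step 7: (k=7,j=0): S=89.0133, K−S=54.9867, hold=54.6141 ⇒ V=54.9867 exercise | (k=7,j=1): S=99.7641, K−S=44.2359, hold=43.8633 ⇒ V=44.2359 exercise | (k=7,j=2): S=111.8133, K−S=32.1867, hold=31.8140 ⇒ V=32.1867 exercise | (k=7,j=3): S=125.3179, K−S=18.6821, hold=18.3095 ⇒ V=18.6821 exercise | (k=7,j=4): S=140.4535, K−S=3.5465, hold=6.4362 ⇒ V=6.4362 continue | (k=7,j=5): S=157.4171, K−S=0.0000, hold=0.8523 ⇒ V=0.8523 continue | (k=7,j=6): S=176.4295, K−S=0.0000, hold=0.0000 ⇒ V=0.0000 continue | (k=7,j=7): S=197.7382, K−S=0.0000, hold=0.0000 ⇒ V=0.0000 continue  boundary S*=125.3179
step 6: (k=6,j=0): S=94.2355, K−S=49.7645, hold=49.3919 ⇒ V=49.7645 exercise | (k=6,j=1): S=105.6170, K−S=38.3830, hold=38.0103 ⇒ V=38.3830 exercise | (k=6,j=2): S=118.3732, K−S=25.6268, hold=25.2542 ⇒ V=25.6268 exercise | (k=6,j=3): S=132.6700, K−S=11.3300, hold=12.4229 ⇒ V=12.4229 continue | (k=6,j=4): S=148.6935, K−S=0.0000, hold=3.5875 ⇒ V=3.5875 continue | (k=6,j=5): S=166.6524, K−S=0.0000, hold=0.4178 ⇒ V=0.4178 continue | (k=6,j=6): S=186.7802, K−S=0.0000, hold=0.0000 ⇒ V=0.0000 continue  boundary S*=118.3732
step 5: (k=5,j=0): S=99.7641, K−S=44.2359, hold=43.8633 ⇒ V=44.2359 exercise | (k=5,j=1): S=111.8133, K−S=32.1867, hold=31.8140 ⇒ V=32.1867 exercise | (k=5,j=2): S=125.3179, K−S=18.6821, hold=18.8638 ⇒ V=18.8638 continue | (k=5,j=3): S=140.4535, K−S=3.5465, hold=7.9097 ⇒ V=7.9097 continue | (k=5,j=4): S=157.4171, K−S=0.0000, hold=1.9707 ⇒ V=1.9707 continue | (k=5,j=5): S=176.4295, K−S=0.0000, hold=0.2048 ⇒ V=0.2048 continue  boundary S*=111.8133
step 4: (k=4,j=0): S=105.6170, K−S=38.3830, hold=38.0103 ⇒ V=38.3830 exercise | (k=4,j=1): S=118.3732, K−S=25.6268, hold=25.3463 ⇒ V=25.6268 exercise | (k=4,j=2): S=132.6700, K−S=11.3300, hold=13.2593 ⇒ V=13.2593 continue | (k=4,j=3): S=148.6935, K−S=0.0000, hold=4.8771 ⇒ V=4.8771 continue | (k=4,j=4): S=166.6524, K−S=0.0000, hold=1.0700 ⇒ V=1.0700 continue  boundary S*=118.3732
step 3: (k=3,j=0): S=111.8133, K−S=32.1867, hold=31.8140 ⇒ V=32.1867 exercise | (k=3,j=1): S=125.3179, K−S=18.6821, hold=19.2880 ⇒ V=19.2880 continue | (k=3,j=2): S=140.4535, K−S=3.5465, hold=8.9737 ⇒ V=8.9737 continue | (k=3,j=3): S=157.4171, K−S=0.0000, hold=2.9336 ⇒ V=2.9336 continue  boundary S*=111.8133
step 2: (k=2,j=0): S=118.3732, K−S=25.6268, hold=25.5615 ⇒ V=25.6268 exercise | (k=2,j=1): S=132.6700, K−S=11.3300, hold=14.0069 ⇒ V=14.0069 continue | (k=2,j=2): S=148.6935, K−S=0.0000, hold=5.8871 ⇒ V=5.8871 continue  boundary S*=118.3732
step 1: (k=1,j=0): S=125.3179, K−S=18.6821, hold=19.6672 ⇒ V=19.6672 continue | (k=1,j=1): S=140.4535, K−S=3.5465, hold=9.8525 ⇒ V=9.8525 continue  boundary S*=-
step 0: (k=0,j=0): S=132.6700, K−S=11.3300, hold=14.6385 ⇒ V=14.6385 continue  boundary S*=-

price = 14.6385
boundary = - - 118.3732 111.8133 118.3732 111.8133 118.3732 125.3179 132.6700
tree:
14.6385
19.6672 9.8525
25.6268 14.0069 5.8871
32.1867 19.2880 8.9737 2.9336
38.3830 25.6268 13.2593 4.8771 1.0700
44.2359 32.1867 18.8638 7.9097 1.9707 0.2048
49.7645 38.3830 25.6268 12.4229 3.5875 0.4178 0.0000
54.9867 44.2359 32.1867 18.6821 6.4362 0.8523 0.0000 0.0000
59.9195 49.7645 38.3830 25.6268 11.3300 1.7386 0.0000 0.0000 0.0000
64.5790 54.9867 44.2359 32.1867 18.6821 3.5465 0.0000 0.0000 0.0000 0.0000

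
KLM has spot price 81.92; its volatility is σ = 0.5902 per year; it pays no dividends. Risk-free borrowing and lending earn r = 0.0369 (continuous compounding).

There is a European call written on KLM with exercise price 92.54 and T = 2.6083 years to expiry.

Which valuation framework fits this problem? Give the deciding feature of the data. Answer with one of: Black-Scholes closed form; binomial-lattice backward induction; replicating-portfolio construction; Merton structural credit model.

Key observation: a European-exercise option on KLM struck at 92.54 — a GBM underlying with constant parameters — admits an analytic price: the data contain no early exercise, no discrete tree, no debt structure.

framework: Black-Scholes closed form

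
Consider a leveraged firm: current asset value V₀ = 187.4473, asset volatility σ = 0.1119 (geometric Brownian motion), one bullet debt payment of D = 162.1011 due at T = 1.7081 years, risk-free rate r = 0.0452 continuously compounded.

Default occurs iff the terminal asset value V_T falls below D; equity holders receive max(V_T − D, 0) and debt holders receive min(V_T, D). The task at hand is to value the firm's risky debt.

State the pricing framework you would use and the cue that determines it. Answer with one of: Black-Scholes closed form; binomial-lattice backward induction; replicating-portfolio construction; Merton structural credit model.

Key observation: with the firm-asset dynamics (V₀ = 187.4473) and a single zero-coupon liability of face 162.1011 given, debt value, spread, and default probability all derive from the option view of the balance sheet.

framework: Merton structural credit model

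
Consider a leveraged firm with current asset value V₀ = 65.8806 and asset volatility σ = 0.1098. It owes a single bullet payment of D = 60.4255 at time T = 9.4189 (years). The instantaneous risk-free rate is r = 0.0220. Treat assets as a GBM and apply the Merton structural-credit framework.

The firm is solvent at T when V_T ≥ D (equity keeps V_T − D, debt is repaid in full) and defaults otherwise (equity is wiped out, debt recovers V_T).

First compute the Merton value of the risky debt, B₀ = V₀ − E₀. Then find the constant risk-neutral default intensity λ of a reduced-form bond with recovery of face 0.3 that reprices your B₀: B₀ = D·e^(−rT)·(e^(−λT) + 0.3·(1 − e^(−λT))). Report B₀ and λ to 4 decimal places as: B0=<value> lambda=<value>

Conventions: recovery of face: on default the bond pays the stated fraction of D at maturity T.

B0=47.1058 lambda=0.0064

Equity is a call on the firm's assets struck at D = 60.4255:
d₁ = [ln(V₀/D) + (r + σ²/2)T] / (σ√T)
   = [ln(65.8806/60.4255) + (0.0220 + 0.5·0.1098²)·9.4189] / (0.1098·√9.4189)
   = [0.086433 + 0.263993] / 0.336979 = 1.039905
d₂ = d₁ − σ√T = 1.039905 − 0.336979 = 0.702927
N(d₁) = 0.850808,  N(d₂) = 0.758949,  e^(−rT) = 0.812844
E₀ = V₀·N(d₁) − D·e^(−rT)·N(d₂)
   = 65.8806·0.850808 − 60.4255·0.812844·0.758949 = 18.774800
B₀ = V₀ − E₀ = 65.8806 − 18.774800 = 47.105800
e^(−λT) = (B₀·e^(rT)/D − 0.3)/(1 − 0.3) = (47.1058·1.230248/60.4255 − 0.3)/0.7 = 0.94151754
λ = −ln(0.94151754)/9.4189 = 0.006398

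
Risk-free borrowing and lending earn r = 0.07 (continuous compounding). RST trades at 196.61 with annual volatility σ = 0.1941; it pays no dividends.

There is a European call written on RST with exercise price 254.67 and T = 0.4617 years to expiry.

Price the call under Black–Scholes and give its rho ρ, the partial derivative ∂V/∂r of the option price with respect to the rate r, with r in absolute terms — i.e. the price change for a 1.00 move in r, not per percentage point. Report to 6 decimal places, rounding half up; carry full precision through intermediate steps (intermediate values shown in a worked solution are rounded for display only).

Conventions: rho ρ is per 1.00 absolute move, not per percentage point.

price = 0.508843
ρ = 4.247744

σ√T = 0.1941·√0.4617 = 0.131888
d₁ = (ln(S/K) + (r+σ²/2)T) / (σ√T) = (ln(196.61/254.67) + (0.07+0.1941²/2)·0.4617) / 0.131888 = (-0.258747 + 0.041016) / 0.131888 = -1.650872
d₂ = d₁ − σ√T = -1.650872 − 0.131888 = -1.782760
e^{−rT} = 0.968198
N(d₁) = 0.049382,  N(d₂) = 0.037313
Call price V = S·N(d₁) − K·e^{−rT}·N(d₂) = 9.709067 − 9.200224 = 0.508843
ρ = K·T·e^{−rT}·N(d₂) = 4.247744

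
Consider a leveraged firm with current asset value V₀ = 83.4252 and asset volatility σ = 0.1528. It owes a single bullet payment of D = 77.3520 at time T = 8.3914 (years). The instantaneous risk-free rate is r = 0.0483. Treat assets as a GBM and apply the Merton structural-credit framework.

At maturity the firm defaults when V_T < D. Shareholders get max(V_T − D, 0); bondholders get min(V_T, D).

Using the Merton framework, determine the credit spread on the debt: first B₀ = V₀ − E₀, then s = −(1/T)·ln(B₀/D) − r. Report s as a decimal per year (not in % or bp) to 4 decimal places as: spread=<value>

Work the structural quantities from V₀ = 83.4252 against face 77.3520:
d₁ = [ln(V₀/D) + (r + σ²/2)T] / (σ√T)
   = [ln(83.4252/77.3520) + (0.0483 + 0.5·0.1528²)·8.3914] / (0.1528·√8.3914)
   = [0.075584 + 0.503265] / 0.442630 = 1.307750
d₂ = d₁ − σ√T = 1.307750 − 0.442630 = 0.865121
N(d₁) = 0.904521,  N(d₂) = 0.806514,  e^(−rT) = 0.666774
E₀ = V₀·N(d₁) − D·e^(−rT)·N(d₂)
   = 83.4252·0.904521 − 77.3520·0.666774·0.806514 = 33.862871
B₀ = V₀ − E₀ = 83.4252 − 33.862871 = 49.562329
spread = −(1/T)·ln(B₀/D) − r = −(1/8.3914)·ln(49.562329/77.3520) − 0.0483 = 0.00474662

spread=0.0047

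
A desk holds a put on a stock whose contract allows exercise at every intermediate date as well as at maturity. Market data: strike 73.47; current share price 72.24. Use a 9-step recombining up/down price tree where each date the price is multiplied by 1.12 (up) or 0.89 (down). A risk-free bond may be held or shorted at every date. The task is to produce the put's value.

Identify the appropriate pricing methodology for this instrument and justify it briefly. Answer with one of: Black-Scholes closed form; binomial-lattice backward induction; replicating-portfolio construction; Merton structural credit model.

Key observation: the defining feature is the embedded early-exercise option across 9 discrete dates on the spot-72.24 tree; pricing the strike-73.47 put means working backward with an exercise test at every node.

framework: binomial-lattice backward induction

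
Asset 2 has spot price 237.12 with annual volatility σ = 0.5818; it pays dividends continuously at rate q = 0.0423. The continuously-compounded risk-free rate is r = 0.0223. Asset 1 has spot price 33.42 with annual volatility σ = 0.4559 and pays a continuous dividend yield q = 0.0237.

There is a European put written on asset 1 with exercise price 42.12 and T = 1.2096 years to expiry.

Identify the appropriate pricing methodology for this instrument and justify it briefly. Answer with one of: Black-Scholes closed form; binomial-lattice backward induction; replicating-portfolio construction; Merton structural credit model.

Key observation: with asset 1 following a GBM at constant σ and r, the European put struck at 42.12 prices in closed form — nothing here needs a stepwise model or a balance sheet.

framework: Black-Scholes closed form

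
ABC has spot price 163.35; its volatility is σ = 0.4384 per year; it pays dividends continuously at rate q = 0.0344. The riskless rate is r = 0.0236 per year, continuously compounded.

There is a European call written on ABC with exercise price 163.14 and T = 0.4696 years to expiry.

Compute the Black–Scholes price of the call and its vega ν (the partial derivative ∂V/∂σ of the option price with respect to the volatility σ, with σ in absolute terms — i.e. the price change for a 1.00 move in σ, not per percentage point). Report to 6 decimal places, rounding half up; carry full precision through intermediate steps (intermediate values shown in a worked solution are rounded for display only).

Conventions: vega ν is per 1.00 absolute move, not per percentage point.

σ√T = 0.4384·√0.4696 = 0.300424
d₁ = (ln(S/K) + (r−q+σ²/2)T) / (σ√T) = (ln(163.35/163.14) + (0.0236−0.0344+0.4384²/2)·0.4696) / 0.300424 = (0.001286 + 0.040056) / 0.300424 = 0.137612
d₂ = d₁ − σ√T = 0.137612 − 0.300424 = -0.162812
e^{−rT} = 0.988979
e^{−qT} = 0.983976
N(d₁) = 0.554727,  N(d₂) = 0.435333
Call price V = S·e^{−qT}·N(d₁) − K·e^{−rT}·N(d₂) = 89.162533 − 70.237538 = 18.924995
φ(d₁) = (1/√(2π))·e^{−d₁²/2} = 0.395183
ν = S·e^{−qT}·φ(d₁)·√T = 43.527669

price = 18.924995
ν = 43.527669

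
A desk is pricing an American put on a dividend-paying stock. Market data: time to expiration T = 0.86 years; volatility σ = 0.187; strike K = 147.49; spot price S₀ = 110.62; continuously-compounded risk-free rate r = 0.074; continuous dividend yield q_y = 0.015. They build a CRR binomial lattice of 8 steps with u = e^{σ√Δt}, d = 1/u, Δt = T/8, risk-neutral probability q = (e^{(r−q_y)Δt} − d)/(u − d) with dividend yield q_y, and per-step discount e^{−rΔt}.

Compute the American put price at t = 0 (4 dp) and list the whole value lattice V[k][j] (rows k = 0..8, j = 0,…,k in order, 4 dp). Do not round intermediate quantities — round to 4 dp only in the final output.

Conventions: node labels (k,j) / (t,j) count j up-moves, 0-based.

price = 36.8700
tree:
36.8700
43.4486 29.8754
49.6360 36.8700 22.4386
55.4554 43.4486 29.8754 15.1688
60.9287 49.6360 36.8700 22.4386 9.1148
66.0765 55.4554 43.4486 29.8754 14.6715 4.4505
70.9182 60.9287 49.6360 36.8700 22.4386 8.1804 1.2948
75.4720 66.0765 55.4554 43.4486 29.8754 14.5315 2.8160 0.0000
79.7549 70.9182 60.9287 49.6360 36.8700 22.4386 6.1244 0.0000 0.0000

params: Δt=0.10750 u=1.06323 d=0.94053 q=0.53653 e^(-rΔt)=0.99208
t_8 payoffs: 79.7549 70.9182 60.9287 49.6360 36.8700 22.4386 6.1244 0.0000 0.0000
k=7: node(7,0) S=72.0180 payoff=75.4720 vs cont=74.4194 → 75.4720 [stop]  node(7,1) S=81.4135 payoff=66.0765 vs cont=65.0391 → 66.0765 [stop]  node(7,2) S=92.0346 payoff=55.4554 vs cont=54.4350 → 55.4554 [stop]  node(7,3) S=104.0414 payoff=43.4486 vs cont=42.4476 → 43.4486 [stop]  node(7,4) S=117.6146 payoff=29.8754 vs cont=28.8963 → 29.8754 [stop]  node(7,5) S=132.9585 payoff=14.5315 vs cont=13.5771 → 14.5315 [stop]  node(7,6) S=150.3042 payoff=0.0000 vs cont=2.8160 → 2.8160 [wait]  node(7,7) S=169.9128 payoff=0.0000 vs cont=0.0000 → 0.0000 [wait]
k=6: node(6,0) S=76.5718 payoff=70.9182 vs cont=69.8730 → 70.9182 [stop]  node(6,1) S=86.5613 payoff=60.9287 vs cont=59.8996 → 60.9287 [stop]  node(6,2) S=97.8540 payoff=49.6360 vs cont=48.6250 → 49.6360 [stop]  node(6,3) S=110.6200 payoff=36.8700 vs cont=35.8796 → 36.8700 [stop]  node(6,4) S=125.0514 payoff=22.4386 vs cont=21.4714 → 22.4386 [stop]  node(6,5) S=141.3656 payoff=6.1244 vs cont=8.1804 → 8.1804 [wait]  node(6,6) S=159.8080 payoff=0.0000 vs cont=1.2948 → 1.2948 [wait]
k=5: node(5,0) S=81.4135 payoff=66.0765 vs cont=65.0391 → 66.0765 [stop]  node(5,1) S=92.0346 payoff=55.4554 vs cont=54.4350 → 55.4554 [stop]  node(5,2) S=104.0414 payoff=43.4486 vs cont=42.4476 → 43.4486 [stop]  node(5,3) S=117.6146 payoff=29.8754 vs cont=28.8963 → 29.8754 [stop]  node(5,4) S=132.9585 payoff=14.5315 vs cont=14.6715 → 14.6715 [wait]  node(5,5) S=150.3042 payoff=0.0000 vs cont=4.4505 → 4.4505 [wait]
k=4: node(4,0) S=86.5613 payoff=60.9287 vs cont=59.8996 → 60.9287 [stop]  node(4,1) S=97.8540 payoff=49.6360 vs cont=48.6250 → 49.6360 [stop]  node(4,2) S=110.6200 payoff=36.8700 vs cont=35.8796 → 36.8700 [stop]  node(4,3) S=125.0514 payoff=22.4386 vs cont=21.5459 → 22.4386 [stop]  node(4,4) S=141.3656 payoff=6.1244 vs cont=9.1148 → 9.1148 [wait]
k=3: node(3,0) S=92.0346 payoff=55.4554 vs cont=54.4350 → 55.4554 [stop]  node(3,1) S=104.0414 payoff=43.4486 vs cont=42.4476 → 43.4486 [stop]  node(3,2) S=117.6146 payoff=29.8754 vs cont=28.8963 → 29.8754 [stop]  node(3,3) S=132.9585 payoff=14.5315 vs cont=15.1688 → 15.1688 [wait]
k=2: node(2,0) S=97.8540 payoff=49.6360 vs cont=48.6250 → 49.6360 [stop]  node(2,1) S=110.6200 payoff=36.8700 vs cont=35.8796 → 36.8700 [stop]  node(2,2) S=125.0514 payoff=22.4386 vs cont=21.8107 → 22.4386 [stop]
k=1: node(1,0) S=104.0414 payoff=43.4486 vs cont=42.4476 → 43.4486 [stop]  node(1,1) S=117.6146 payoff=29.8754 vs cont=28.8963 → 29.8754 [stop]
k=0: node(0,0) S=110.6200 payoff=36.8700 vs cont=35.8796 → 36.8700 [stop]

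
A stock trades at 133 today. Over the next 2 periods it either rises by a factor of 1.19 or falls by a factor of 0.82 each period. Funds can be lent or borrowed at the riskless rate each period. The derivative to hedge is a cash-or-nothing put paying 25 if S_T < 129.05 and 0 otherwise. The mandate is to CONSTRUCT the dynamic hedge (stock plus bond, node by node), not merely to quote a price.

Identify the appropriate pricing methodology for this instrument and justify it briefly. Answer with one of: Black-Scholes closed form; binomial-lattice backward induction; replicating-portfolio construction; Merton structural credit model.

framework: replicating-portfolio construction

Key observation: since the answer must list Δ and B at each node of the 1.19/0.82 lattice on 133, the replicating-portfolio method — solving the two-state system at every node — is the one that applies.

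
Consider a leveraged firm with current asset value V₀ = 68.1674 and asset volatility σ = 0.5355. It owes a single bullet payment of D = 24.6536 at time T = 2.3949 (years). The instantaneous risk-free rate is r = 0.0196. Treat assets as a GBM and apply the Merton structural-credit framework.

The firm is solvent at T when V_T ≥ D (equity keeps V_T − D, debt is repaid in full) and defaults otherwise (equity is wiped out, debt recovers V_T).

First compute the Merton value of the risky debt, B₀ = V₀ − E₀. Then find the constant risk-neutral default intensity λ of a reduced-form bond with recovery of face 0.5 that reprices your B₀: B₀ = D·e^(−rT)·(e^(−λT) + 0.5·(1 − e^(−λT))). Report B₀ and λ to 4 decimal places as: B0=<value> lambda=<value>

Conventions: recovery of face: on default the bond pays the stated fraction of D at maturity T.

B0=22.0493 lambda=0.0559

Work the structural quantities from V₀ = 68.1674 against face 24.6536:
d₁ = [ln(V₀/D) + (r + σ²/2)T] / (σ√T)
   = [ln(68.1674/24.6536) + (0.0196 + 0.5·0.5355²)·2.3949] / (0.5355·√2.3949)
   = [1.017044 + 0.390321] / 0.828711 = 1.698257
d₂ = d₁ − σ√T = 1.698257 − 0.828711 = 0.869546
N(d₁) = 0.955270,  N(d₂) = 0.807726,  e^(−rT) = 0.954145
E₀ = V₀·N(d₁) − D·e^(−rT)·N(d₂)
   = 68.1674·0.955270 − 24.6536·0.954145·0.807726 = 46.118086
B₀ = V₀ − E₀ = 68.1674 − 46.118086 = 22.049314
e^(−λT) = (B₀·e^(rT)/D − 0.5)/(1 − 0.5) = (22.0493·1.048059/24.6536 − 0.5)/0.5 = 0.87469343
λ = −ln(0.87469343)/2.3949 = 0.055903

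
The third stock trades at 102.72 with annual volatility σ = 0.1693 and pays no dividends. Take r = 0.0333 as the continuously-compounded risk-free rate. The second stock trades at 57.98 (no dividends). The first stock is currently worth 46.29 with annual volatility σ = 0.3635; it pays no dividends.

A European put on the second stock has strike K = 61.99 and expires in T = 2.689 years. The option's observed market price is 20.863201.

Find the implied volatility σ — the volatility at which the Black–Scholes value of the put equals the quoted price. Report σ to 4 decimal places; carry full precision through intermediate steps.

At σ = 0.5964 the Black–Scholes value reproduces the quote:
σ√T = 0.5964·√2.689 = 0.977987
d₁ = (ln(S/K) + (r+σ²/2)T) / (σ√T) = (ln(57.98/61.99) + (0.0333+0.5964²/2)·2.689) / 0.977987 = (-0.066875 + 0.567773) / 0.977987 = 0.512172
d₂ = d₁ − σ√T = 0.512172 − 0.977987 = -0.465814
e^{−rT} = 0.914348
N(−d₁) = 0.304265,  N(−d₂) = 0.679326
V = K·e^{−rT}·N(−d₂) − S·N(−d₁) = 38.504496 − 17.641294 = 20.863201 (matching the quote); vega is positive throughout, so no other σ reproduces this price

sigma = 0.5964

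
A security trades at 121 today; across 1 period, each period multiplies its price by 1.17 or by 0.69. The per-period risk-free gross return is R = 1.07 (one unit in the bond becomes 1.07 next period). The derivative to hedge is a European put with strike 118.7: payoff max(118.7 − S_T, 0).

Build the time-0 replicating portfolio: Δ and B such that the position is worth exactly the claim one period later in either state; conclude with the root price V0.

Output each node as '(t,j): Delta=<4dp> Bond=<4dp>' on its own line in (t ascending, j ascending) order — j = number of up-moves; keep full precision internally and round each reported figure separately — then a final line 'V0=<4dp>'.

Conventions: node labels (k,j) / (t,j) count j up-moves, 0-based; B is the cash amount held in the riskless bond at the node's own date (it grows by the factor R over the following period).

(0,0): Delta=-0.6062 Bond=80.2097
V0=6.8555

Under the risk-neutral measure, an up-move has probability p* = (R−d)/(u−d) = 0.7917 and values discount at R = 1.07.
At maturity the claim pays: V(1,0)=35.2100, V(1,1)=0.0000
(0,0): S=121.0000. Δ = (V_up−V_dn)/(S_up−S_dn) = (0.0000−35.2100)/(141.5700−83.4900) = -0.6062. V = [p*·0.0000 + (1−p*)·35.2100]/1.07 = 6.8555. B = V − Δ·S = 80.2097.
As a check, the time-0 holding Δ(0,0)·S0 + B(0,0) comes to 6.8555 — exactly V0.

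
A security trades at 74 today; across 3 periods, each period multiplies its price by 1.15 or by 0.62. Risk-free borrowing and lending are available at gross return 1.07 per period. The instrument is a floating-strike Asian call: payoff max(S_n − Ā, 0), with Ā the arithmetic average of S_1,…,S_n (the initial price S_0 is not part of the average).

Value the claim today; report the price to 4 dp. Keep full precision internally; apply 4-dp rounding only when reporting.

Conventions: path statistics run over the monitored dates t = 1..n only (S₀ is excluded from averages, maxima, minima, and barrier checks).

price = 7.6881

Risk-neutral up-probability p* = (R−d)/(u−d) = (1.07−0.62)/(1.15−0.62) = 0.8491; the claim prices as the p*-weighted sum of path payoffs discounted by R^3.
Enumerate all 2^3 = 8 price paths (U = up ×1.15, D = down ×0.62); each path with k up-moves has probability p*^k·(1−p*)^(3−k).
DDD: Ā=30.6540, payoff=0.0000, prob=0.003439
UDD: Ā=56.8581, payoff=0.0000, prob=0.019345
DUD: Ā=43.7848, payoff=0.0000, prob=0.019345
UUD: Ā=81.2138, payoff=0.0000, prob=0.108815
DDU: Ā=35.6793, payoff=0.0000, prob=0.019345
UDU: Ā=66.1794, payoff=0.0000, prob=0.108815
DUU: Ā=53.1061, payoff=7.5702, prob=0.108815
UUU: Ā=98.5032, payoff=14.0415, prob=0.612082
Price = Σ prob·payoff / R^3 = 9.418305 / 1.225043 = 7.6881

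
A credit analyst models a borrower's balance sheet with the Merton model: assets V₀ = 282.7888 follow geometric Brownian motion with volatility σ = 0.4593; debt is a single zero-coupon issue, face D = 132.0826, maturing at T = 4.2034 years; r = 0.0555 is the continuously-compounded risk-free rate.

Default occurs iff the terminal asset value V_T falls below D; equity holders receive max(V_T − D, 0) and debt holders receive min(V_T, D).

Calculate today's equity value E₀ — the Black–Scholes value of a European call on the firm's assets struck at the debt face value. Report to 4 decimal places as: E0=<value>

Equity is a call on the firm's assets struck at D = 132.0826:
d₁ = [ln(V₀/D) + (r + σ²/2)T] / (σ√T)
   = [ln(282.7888/132.0826) + (0.0555 + 0.5·0.4593²)·4.2034] / (0.4593·√4.2034)
   = [0.761273 + 0.676656] / 0.941666 = 1.527005
d₂ = d₁ − σ√T = 1.527005 − 0.941666 = 0.585340
N(d₁) = 0.936620,  N(d₂) = 0.720840,  e^(−rT) = 0.791925
E₀ = V₀·N(d₁) − D·e^(−rT)·N(d₂)
   = 282.7888·0.936620 − 132.0826·0.791925·0.720840 = 189.466157

E0=189.4662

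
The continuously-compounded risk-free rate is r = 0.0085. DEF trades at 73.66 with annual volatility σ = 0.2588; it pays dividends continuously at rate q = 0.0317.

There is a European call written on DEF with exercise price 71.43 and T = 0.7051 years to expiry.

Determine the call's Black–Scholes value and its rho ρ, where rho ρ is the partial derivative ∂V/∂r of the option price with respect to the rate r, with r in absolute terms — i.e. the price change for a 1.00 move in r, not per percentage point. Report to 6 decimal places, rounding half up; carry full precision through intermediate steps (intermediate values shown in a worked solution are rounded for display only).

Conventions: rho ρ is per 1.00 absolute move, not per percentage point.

σ√T = 0.2588·√0.7051 = 0.217315
d₁ = (ln(S/K) + (r−q+σ²/2)T) / (σ√T) = (ln(73.66/71.43) + (0.0085−0.0317+0.2588²/2)·0.7051) / 0.217315 = (0.030742 + 0.007255) / 0.217315 = 0.174845
d₂ = d₁ − σ√T = 0.174845 − 0.217315 = -0.042469
e^{−rT} = 0.994025
e^{−qT} = 0.977896
N(d₁) = 0.569399,  N(d₂) = 0.483062
Call price V = S·e^{−qT}·N(d₁) − K·e^{−rT}·N(d₂) = 41.014892 − 34.298951 = 6.715940
ρ = K·T·e^{−rT}·N(d₂) = 24.184191

price = 6.715940
ρ = 24.184191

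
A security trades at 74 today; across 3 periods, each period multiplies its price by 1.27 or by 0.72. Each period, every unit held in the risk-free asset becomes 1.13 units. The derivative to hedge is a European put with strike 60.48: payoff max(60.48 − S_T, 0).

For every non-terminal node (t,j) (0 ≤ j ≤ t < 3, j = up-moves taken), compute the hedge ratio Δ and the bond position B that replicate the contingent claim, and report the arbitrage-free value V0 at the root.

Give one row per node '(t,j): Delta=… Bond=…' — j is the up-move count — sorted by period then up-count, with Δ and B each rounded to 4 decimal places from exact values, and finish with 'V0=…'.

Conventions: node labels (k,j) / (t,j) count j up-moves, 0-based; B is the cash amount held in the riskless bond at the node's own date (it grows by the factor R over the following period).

(0,0): Delta=-0.1122 Bond=9.8585
(1,0): Delta=-0.4269 Bond=27.9106
(1,1): Delta=-0.0513 Bond=5.4136
(2,0): Delta=-1.0000 Bond=53.5221
(2,1): Delta=-0.3160 Bond=24.0325
(2,2): Delta=0.0000 Bond=0.0000
V0=1.5567

Risk-neutral probability p* = (R−d)/(u−d) = (1.13−0.72)/(1.27−0.72) = 0.7455.
Terminal payoffs: V(3,0)=32.8596, V(3,1)=11.7608, V(3,2)=0.0000, V(3,3)=0.0000
Node (2,0) S=38.3616: V=(p*·11.7608+(1−p*)·32.8596)/1.13=15.1605; Δ=(11.7608−32.8596)/(48.7192−27.6204)=-1.0000; B=V−Δ·S=53.5221
Node (2,1) S=67.6656: V=(p*·0.0000+(1−p*)·11.7608)/1.13=2.6492; Δ=(0.0000−11.7608)/(85.9353−48.7192)=-0.3160; B=V−Δ·S=24.0325
Node (2,2) S=119.3546: V=(p*·0.0000+(1−p*)·0.0000)/1.13=0.0000; Δ=(0.0000−0.0000)/(151.5803−85.9353)=0.0000; B=V−Δ·S=0.0000
Node (1,0) S=53.2800: V=(p*·2.6492+(1−p*)·15.1605)/1.13=5.1628; Δ=(2.6492−15.1605)/(67.6656−38.3616)=-0.4269; B=V−Δ·S=27.9106
Node (1,1) S=93.9800: V=(p*·0.0000+(1−p*)·2.6492)/1.13=0.5968; Δ=(0.0000−2.6492)/(119.3546−67.6656)=-0.0513; B=V−Δ·S=5.4136
Node (0,0) S=74.0000: V=(p*·0.5968+(1−p*)·5.1628)/1.13=1.5567; Δ=(0.5968−5.1628)/(93.9800−53.2800)=-0.1122; B=V−Δ·S=9.8585
Sanity check at the root: Δ(0,0)·S0 + B(0,0) reproduces V0 = 1.5567.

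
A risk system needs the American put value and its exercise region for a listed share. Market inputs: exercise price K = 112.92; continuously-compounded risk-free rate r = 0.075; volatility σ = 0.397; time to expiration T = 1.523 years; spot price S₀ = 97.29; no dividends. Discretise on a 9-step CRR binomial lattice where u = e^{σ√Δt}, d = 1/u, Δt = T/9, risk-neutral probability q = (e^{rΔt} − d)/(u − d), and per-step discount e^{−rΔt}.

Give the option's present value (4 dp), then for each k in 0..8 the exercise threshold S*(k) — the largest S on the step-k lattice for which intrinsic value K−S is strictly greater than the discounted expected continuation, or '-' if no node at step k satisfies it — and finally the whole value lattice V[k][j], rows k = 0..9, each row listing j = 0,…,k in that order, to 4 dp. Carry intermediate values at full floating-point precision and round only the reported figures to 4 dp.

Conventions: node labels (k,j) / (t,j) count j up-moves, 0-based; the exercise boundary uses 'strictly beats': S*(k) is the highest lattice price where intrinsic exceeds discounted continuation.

params: Δt=0.16922 u=1.17740 d=0.84933 q=0.49819 e^(-rΔt)=0.98739
t_9 payoffs: 90.5463 81.9038 69.9228 53.3138 30.2891 0.0000 0.0000 0.0000 0.0000 0.0000
t_8: node(8,0) S=26.3428 payoff=86.5772 vs cont=85.1531 → 86.5772 [stop]  node(8,1) S=36.5186 payoff=76.4014 vs cont=74.9773 → 76.4014 [stop]  node(8,2) S=50.6251 payoff=62.2949 vs cont=60.8709 → 62.2949 [stop]  node(8,3) S=70.1806 payoff=42.7394 vs cont=41.3154 → 42.7394 [stop]  node(8,4) S=97.2900 payoff=15.6300 vs cont=15.0076 → 15.6300 [stop]  node(8,5) S=134.8713 payoff=0.0000 vs cont=0.0000 → 0.0000 [wait]  node(8,6) S=186.9696 payoff=0.0000 vs cont=0.0000 → 0.0000 [wait]  node(8,7) S=259.1924 payoff=0.0000 vs cont=0.0000 → 0.0000 [wait]  node(8,8) S=359.3136 payoff=0.0000 vs cont=0.0000 → 0.0000 [wait]  ⇒ S*(8)=97.2900
t_7: node(7,0) S=31.0162 payoff=81.9038 vs cont=80.4797 → 81.9038 [stop]  node(7,1) S=42.9972 payoff=69.9228 vs cont=68.4988 → 69.9228 [stop]  node(7,2) S=59.6062 payoff=53.3138 vs cont=51.8898 → 53.3138 [stop]  node(7,3) S=82.6309 payoff=30.2891 vs cont=28.8650 → 30.2891 [stop]  node(7,4) S=114.5497 payoff=0.0000 vs cont=7.7443 → 7.7443 [wait]  node(7,5) S=158.7981 payoff=0.0000 vs cont=0.0000 → 0.0000 [wait]  node(7,6) S=220.1388 payoff=0.0000 vs cont=0.0000 → 0.0000 [wait]  node(7,7) S=305.1743 payoff=0.0000 vs cont=0.0000 → 0.0000 [wait]  ⇒ S*(7)=82.6309
t_6: node(6,0) S=36.5186 payoff=76.4014 vs cont=74.9773 → 76.4014 [stop]  node(6,1) S=50.6251 payoff=62.2949 vs cont=60.8709 → 62.2949 [stop]  node(6,2) S=70.1806 payoff=42.7394 vs cont=41.3154 → 42.7394 [stop]  node(6,3) S=97.2900 payoff=15.6300 vs cont=18.8171 → 18.8171 [wait]  node(6,4) S=134.8713 payoff=0.0000 vs cont=3.8371 → 3.8371 [wait]  node(6,5) S=186.9696 payoff=0.0000 vs cont=0.0000 → 0.0000 [wait]  node(6,6) S=259.1924 payoff=0.0000 vs cont=0.0000 → 0.0000 [wait]  ⇒ S*(6)=70.1806
t_5: node(5,0) S=42.9972 payoff=69.9228 vs cont=68.4988 → 69.9228 [stop]  node(5,1) S=59.6062 payoff=53.3138 vs cont=51.8898 → 53.3138 [stop]  node(5,2) S=82.6309 payoff=30.2891 vs cont=30.4328 → 30.4328 [wait]  node(5,3) S=114.5497 payoff=0.0000 vs cont=11.2110 → 11.2110 [wait]  node(5,4) S=158.7981 payoff=0.0000 vs cont=1.9012 → 1.9012 [wait]  node(5,5) S=220.1388 payoff=0.0000 vs cont=0.0000 → 0.0000 [wait]  ⇒ S*(5)=59.6062
t_4: node(4,0) S=50.6251 payoff=62.2949 vs cont=60.8709 → 62.2949 [stop]  node(4,1) S=70.1806 payoff=42.7394 vs cont=41.3860 → 42.7394 [stop]  node(4,2) S=97.2900 payoff=15.6300 vs cont=20.5936 → 20.5936 [wait]  node(4,3) S=134.8713 payoff=0.0000 vs cont=6.4900 → 6.4900 [wait]  node(4,4) S=186.9696 payoff=0.0000 vs cont=0.9420 → 0.9420 [wait]  ⇒ S*(4)=70.1806
t_3: node(3,0) S=59.6062 payoff=53.3138 vs cont=51.8898 → 53.3138 [stop]  node(3,1) S=82.6309 payoff=30.2891 vs cont=31.3066 → 31.3066 [wait]  node(3,2) S=114.5497 payoff=0.0000 vs cont=13.3962 → 13.3962 [wait]  node(3,3) S=158.7981 payoff=0.0000 vs cont=3.6790 → 3.6790 [wait]  ⇒ S*(3)=59.6062
t_2: node(2,0) S=70.1806 payoff=42.7394 vs cont=41.8159 → 42.7394 [stop]  node(2,1) S=97.2900 payoff=15.6300 vs cont=22.1015 → 22.1015 [wait]  node(2,2) S=134.8713 payoff=0.0000 vs cont=8.4473 → 8.4473 [wait]  ⇒ S*(2)=70.1806
t_1: node(1,0) S=82.6309 payoff=30.2891 vs cont=32.0484 → 32.0484 [wait]  node(1,1) S=114.5497 payoff=0.0000 vs cont=15.1061 → 15.1061 [wait]  ⇒ S*(1)=-
t_0: node(0,0) S=97.2900 payoff=15.6300 vs cont=23.3101 → 23.3101 [wait]  ⇒ S*(0)=-

price = 23.3101
boundary = - - 70.1806 59.6062 70.1806 59.6062 70.1806 82.6309 97.2900
tree:
23.3101
32.0484 15.1061
42.7394 22.1015 8.4473
53.3138 31.3066 13.3962 3.6790
62.2949 42.7394 20.5936 6.4900 0.9420
69.9228 53.3138 30.4328 11.2110 1.9012 0.0000
76.4014 62.2949 42.7394 18.8171 3.8371 0.0000 0.0000
81.9038 69.9228 53.3138 30.2891 7.7443 0.0000 0.0000 0.0000
86.5772 76.4014 62.2949 42.7394 15.6300 0.0000 0.0000 0.0000 0.0000
90.5463 81.9038 69.9228 53.3138 30.2891 0.0000 0.0000 0.0000 0.0000 0.0000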